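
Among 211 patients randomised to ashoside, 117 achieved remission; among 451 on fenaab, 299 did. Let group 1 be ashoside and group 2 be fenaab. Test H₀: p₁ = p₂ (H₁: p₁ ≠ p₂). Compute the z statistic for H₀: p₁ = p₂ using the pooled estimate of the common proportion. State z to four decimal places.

p̂₁ = 117/211 ≈ 0.554502, p̂₂ = 299/451 ≈ 0.662971.
Pooled p̂ = (117+299)/(211+451) = 416/662 = 0.628399.
SE = √(p̂(1−p̂)(1/n₁+1/n₂)) = √(0.628399·0.371601·0.00695663) = √(0.00162447) = 0.040305.
z = (0.554502 − 0.662971)/0.040305 = -0.108469/0.040305 = -2.6912.
Two-sided p-value ≈ 2·Φ(−2.691) = 0.0071.

z = -2.6912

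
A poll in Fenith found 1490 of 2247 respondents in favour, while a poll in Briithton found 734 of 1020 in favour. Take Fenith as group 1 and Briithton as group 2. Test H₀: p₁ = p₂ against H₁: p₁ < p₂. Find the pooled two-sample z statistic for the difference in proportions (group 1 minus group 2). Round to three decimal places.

z = -3.210

p̂₁ = 1490/2247 = 0.66311, p̂₂ = 734/1020 = 0.71961.
Pooled p̂ = (1490+734)/(2247+1020) = 2224/3267 = 0.68075.
SE = √(0.217331 × 0.00142543) = 0.01760.
z = (0.66311 − 0.71961)/0.01760 = -0.05650/0.01760 = -3.210.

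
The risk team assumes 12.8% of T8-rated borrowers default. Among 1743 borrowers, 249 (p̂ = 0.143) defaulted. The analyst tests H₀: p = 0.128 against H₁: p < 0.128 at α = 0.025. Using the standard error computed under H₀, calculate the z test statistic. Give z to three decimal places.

z = 1.857

p̂ = 249/1743 ≈ 0.14286.
Standard error under H₀: √(0.128×0.872/1743) = 0.00800.
z = (0.14286 − 0.128)/0.00800 = 0.01486/0.00800 = 1.857.
p-value = P(Z < 1.857) ≈ 0.9683; since p > α = 0.025, fail to reject H₀.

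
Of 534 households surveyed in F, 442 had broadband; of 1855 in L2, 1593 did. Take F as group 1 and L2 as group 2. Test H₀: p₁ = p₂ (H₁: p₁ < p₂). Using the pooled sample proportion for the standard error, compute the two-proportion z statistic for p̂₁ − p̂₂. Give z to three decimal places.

z = -1.779

p̂₁ = 442/534 = 0.82772, p̂₂ = 1593/1855 = 0.85876.
Pooled p̂ = (442+1593)/(534+1855) = 2035/2389 = 0.85182.
SE = √(0.126222 × 0.00241174) = 0.01745.
z = (0.82772 − 0.85876)/0.01745 = -0.03104/0.01745 = -1.779.
p-value = P(Z < -1.779) ≈ 0.0376.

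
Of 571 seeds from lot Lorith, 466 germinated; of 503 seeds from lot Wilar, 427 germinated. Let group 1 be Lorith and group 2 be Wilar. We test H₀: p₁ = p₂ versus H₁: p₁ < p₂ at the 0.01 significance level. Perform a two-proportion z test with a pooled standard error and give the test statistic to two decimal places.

z = -1.43

p̂₁ = 466/571 = 0.8161, p̂₂ = 427/503 = 0.8489.
Pooled p̂ = (466+427)/(571+503) = 893/1074 = 0.8315.
SE = √(p̂(1−p̂)(1/n₁+1/n₂)) = √(0.8315·0.1685·0.00373939) = √(0.000523988) = 0.0229.
z = (0.8161 − 0.8489)/0.0229 = -0.0328/0.0229 = -1.43.
p-value = P(Z < -1.433) ≈ 0.0760, so at α = 0.01 we fail to reject H₀.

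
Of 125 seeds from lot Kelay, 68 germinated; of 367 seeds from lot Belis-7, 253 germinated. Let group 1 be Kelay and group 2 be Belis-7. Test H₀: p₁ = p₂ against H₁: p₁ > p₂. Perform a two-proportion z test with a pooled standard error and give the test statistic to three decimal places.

p̂₁ = 68/125 ≈ 0.544000, p̂₂ = 253/367 ≈ 0.689373.
Pooled p̂ = (68+253)/(125+367) = 321/492 = 0.652439.
SE = √(0.226762 × 0.0107248) = 0.049315.
z = (0.544000 − 0.689373)/0.049315 = -0.145373/0.049315 = -2.948.

z = -2.948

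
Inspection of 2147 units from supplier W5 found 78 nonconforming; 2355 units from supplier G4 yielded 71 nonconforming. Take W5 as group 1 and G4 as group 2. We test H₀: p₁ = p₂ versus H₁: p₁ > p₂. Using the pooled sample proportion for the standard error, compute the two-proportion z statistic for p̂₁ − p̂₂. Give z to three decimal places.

p̂₁ = 78/2147 ≈ 0.036330, p̂₂ = 71/2355 ≈ 0.030149.
Pooled p̂ = (78+71)/(2147+2355) = 149/4502 = 0.033096.
SE = √(0.032001 × 0.000890395) = 0.005338.
z = (0.036330 − 0.030149)/0.005338 = 0.006181/0.005338 = 1.158.
p-value = P(Z > 1.158) ≈ 0.1234.

z = 1.158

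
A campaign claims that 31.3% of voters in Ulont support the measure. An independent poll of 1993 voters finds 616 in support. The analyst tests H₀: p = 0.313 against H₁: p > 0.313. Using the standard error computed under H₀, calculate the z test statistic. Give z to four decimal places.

z = -0.3772

p̂ = 616/1993 = 0.309082.
SE = √(p₀(1−p₀)/n) = √(0.21503/1993) = 0.010387.
z = (0.309082 − 0.313)/0.010387 = -0.003918/0.010387 = -0.3772.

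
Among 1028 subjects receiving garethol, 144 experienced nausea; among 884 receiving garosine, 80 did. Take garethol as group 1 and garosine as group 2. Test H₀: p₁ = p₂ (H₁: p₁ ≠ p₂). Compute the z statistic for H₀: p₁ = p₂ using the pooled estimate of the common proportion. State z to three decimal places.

z = 3.361

p̂₁ = 144/1028 = 0.14008, p̂₂ = 80/884 = 0.09050.
Pooled p̂ = (144+80)/(1028+884) = 224/1912 = 0.11715.
SE = √(0.10343 × 0.00210398) = 0.01475.
z = (0.14008 − 0.09050)/0.01475 = 0.04958/0.01475 = 3.361.
Two-sided p-value ≈ 2·Φ(−3.361) = 0.0008.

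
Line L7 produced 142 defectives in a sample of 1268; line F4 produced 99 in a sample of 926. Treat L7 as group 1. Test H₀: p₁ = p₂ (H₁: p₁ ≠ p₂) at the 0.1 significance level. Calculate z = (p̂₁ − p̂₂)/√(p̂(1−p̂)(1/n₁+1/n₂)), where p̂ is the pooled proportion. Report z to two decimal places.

p̂₁ = 142/1268 ≈ 0.1120, p̂₂ = 99/926 ≈ 0.1069.
Pooled p̂ = (142+99)/(1268+926) = 241/2194 = 0.1098.
SE = √(p̂(1−p̂)(1/n₁+1/n₂)) = √(0.1098·0.8902·0.00186856) = √(0.000182706) = 0.0135.
z = (0.1120 − 0.1069)/0.0135 = 0.0051/0.0135 = 0.38.
Two-sided p-value ≈ 2·Φ(−0.376) = 0.7073; since p > α = 0.1, fail to reject H₀.

z = 0.38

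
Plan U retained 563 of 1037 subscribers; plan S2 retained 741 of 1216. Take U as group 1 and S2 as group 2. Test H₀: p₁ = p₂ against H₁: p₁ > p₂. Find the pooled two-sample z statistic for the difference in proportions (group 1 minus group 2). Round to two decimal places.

p̂₁ = 563/1037 ≈ 0.5429, p̂₂ = 741/1216 ≈ 0.6094.
Pooled p̂ = (563+741)/(1037+1216) = 1304/2253 = 0.5788.
SE = √(p̂(1−p̂)(1/n₁+1/n₂)) = √(0.5788·0.4212·0.00178669) = √(0.000435582) = 0.0209.
z = (0.5429 − 0.6094)/0.0209 = -0.0665/0.0209 = -3.18.

z = -3.18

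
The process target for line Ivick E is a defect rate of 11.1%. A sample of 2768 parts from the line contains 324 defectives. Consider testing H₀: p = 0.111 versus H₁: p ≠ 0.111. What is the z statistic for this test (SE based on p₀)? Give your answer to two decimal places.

p̂ = 324/2768 ≈ 0.11705.
Standard error under H₀: √(0.111×0.889/2768) = 0.00597.
z = (0.11705 − 0.111)/0.00597 = 0.00605/0.00597 = 1.01.

z = 1.01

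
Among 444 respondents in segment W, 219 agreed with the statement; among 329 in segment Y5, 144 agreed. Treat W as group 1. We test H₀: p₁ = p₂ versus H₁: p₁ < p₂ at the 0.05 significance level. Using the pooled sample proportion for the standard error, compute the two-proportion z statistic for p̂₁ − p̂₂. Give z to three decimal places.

p̂₁ = 219/444 = 0.49324, p̂₂ = 144/329 = 0.43769.
Pooled p̂ = (219+144)/(444+329) = 363/773 = 0.46960.
SE = √(p̂(1−p̂)(1/n₁+1/n₂)) = √(0.46960·0.53040·0.00529177) = √(0.00131805) = 0.03630.
z = (0.49324 − 0.43769)/0.03630 = 0.05555/0.03630 = 1.530.
p-value = P(Z < 1.530) ≈ 0.9370, so at α = 0.05 we fail to reject H₀.

z = 1.530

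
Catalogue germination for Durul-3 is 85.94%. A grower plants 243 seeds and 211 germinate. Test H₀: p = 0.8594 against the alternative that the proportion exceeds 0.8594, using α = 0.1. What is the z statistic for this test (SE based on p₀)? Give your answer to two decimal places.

p̂ = 211/243 ≈ 0.8683.
Standard error under H₀: √(0.8594×0.1406/243) = 0.0223.
z = (0.8683 − 0.8594)/0.0223 = 0.0089/0.0223 = 0.40.
p-value = P(Z > 0.400) ≈ 0.3447. With α = 0.1, fail to reject H₀.

z = 0.40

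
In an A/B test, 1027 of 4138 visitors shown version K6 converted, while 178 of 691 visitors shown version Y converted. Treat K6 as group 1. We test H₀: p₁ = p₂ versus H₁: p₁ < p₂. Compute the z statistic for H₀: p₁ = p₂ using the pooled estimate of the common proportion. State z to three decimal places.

p̂₁ = 1027/4138 ≈ 0.24819, p̂₂ = 178/691 ≈ 0.25760.
Pooled p̂ = (1027+178)/(4138+691) = 1205/4829 = 0.24953.
SE = √(0.187267 × 0.00168884) = 0.01778.
z = (0.24819 − 0.25760)/0.01778 = -0.00941/0.01778 = -0.529.
p-value = P(Z < -0.529) ≈ 0.2984.

z = -0.529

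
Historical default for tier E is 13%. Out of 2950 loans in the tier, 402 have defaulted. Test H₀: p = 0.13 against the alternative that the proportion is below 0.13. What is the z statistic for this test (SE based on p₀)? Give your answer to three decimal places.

p̂ = 402/2950 = 0.13627.
Under H₀, SE = √(0.13·0.87/2950) = √(3.8339e-05) = 0.00619.
z = (0.13627 − 0.13)/0.00619 = 0.00627/0.00619 = 1.013.
p-value = P(Z < 1.013) ≈ 0.8444.

z = 1.013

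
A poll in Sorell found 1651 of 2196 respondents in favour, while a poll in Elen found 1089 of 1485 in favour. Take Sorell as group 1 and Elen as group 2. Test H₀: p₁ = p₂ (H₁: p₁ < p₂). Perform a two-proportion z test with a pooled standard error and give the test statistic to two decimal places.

p̂₁ = 1651/2196 ≈ 0.7518, p̂₂ = 1089/1485 ≈ 0.7333.
Pooled p̂ = (1651+1089)/(2196+1485) = 2740/3681 = 0.7444.
SE = √(p̂(1−p̂)(1/n₁+1/n₂)) = √(0.7444·0.2556·0.00112877) = √(0.000214791) = 0.0147.
z = (0.7518 − 0.7333)/0.0147 = 0.0185/0.0147 = 1.26.

z = 1.26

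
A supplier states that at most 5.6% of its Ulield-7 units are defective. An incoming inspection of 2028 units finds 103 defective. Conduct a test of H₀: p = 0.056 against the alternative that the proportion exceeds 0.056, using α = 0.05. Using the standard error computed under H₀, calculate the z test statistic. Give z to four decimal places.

p̂ = 103/2028 = 0.05078895.
Standard error under H₀: √(0.056×0.944/2028) = 0.00510559.
z = (0.05078895 − 0.056)/0.00510559 = -0.00521105/0.00510559 = -1.0207.
p-value = P(Z > -1.021) ≈ 0.8463; since p > α = 0.05, fail to reject H₀.

z = -1.0207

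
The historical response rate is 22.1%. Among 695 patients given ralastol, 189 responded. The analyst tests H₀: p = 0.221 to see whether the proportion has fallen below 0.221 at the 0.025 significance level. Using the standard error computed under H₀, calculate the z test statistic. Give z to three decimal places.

z = 3.237

p̂ = 189/695 ≈ 0.271942.
Standard error under H₀: √(0.221×0.779/695) = 0.015739.
z = (0.271942 − 0.221)/0.015739 = 0.050942/0.015739 = 3.237.
p-value = P(Z < 3.237) ≈ 0.9994. With α = 0.025, fail to reject H₀.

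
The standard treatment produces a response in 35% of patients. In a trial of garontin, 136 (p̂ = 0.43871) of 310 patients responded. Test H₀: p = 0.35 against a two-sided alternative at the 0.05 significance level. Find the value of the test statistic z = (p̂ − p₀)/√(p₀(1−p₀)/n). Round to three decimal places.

z = 3.275

p̂ = 136/310 ≈ 0.43871.
Standard error under H₀: √(0.35×0.65/310) = 0.02709.
z = (0.43871 − 0.35)/0.02709 = 0.08871/0.02709 = 3.275.
Two-sided p-value ≈ 2·Φ(−3.275) = 0.0011. With α = 0.05, reject H₀.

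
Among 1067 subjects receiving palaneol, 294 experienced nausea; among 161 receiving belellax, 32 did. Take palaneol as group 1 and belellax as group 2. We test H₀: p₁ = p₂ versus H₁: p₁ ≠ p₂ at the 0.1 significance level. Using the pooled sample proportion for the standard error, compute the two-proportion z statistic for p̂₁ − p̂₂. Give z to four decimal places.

z = 2.0565

p̂₁ = 294/1067 ≈ 0.275539, p̂₂ = 32/161 ≈ 0.198758.
Pooled p̂ = (294+32)/(1067+161) = 326/1228 = 0.265472.
SE = √(0.194997 × 0.00714839) = 0.037335.
z = (0.275539 − 0.198758)/0.037335 = 0.076781/0.037335 = 2.0565.
Two-sided p-value ≈ 2·Φ(−2.057) = 0.0397, so at α = 0.1 we reject H₀.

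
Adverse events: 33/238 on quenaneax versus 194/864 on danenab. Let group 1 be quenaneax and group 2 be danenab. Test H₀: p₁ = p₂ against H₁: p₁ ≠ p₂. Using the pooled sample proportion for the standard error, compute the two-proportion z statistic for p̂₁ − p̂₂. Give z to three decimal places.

p̂₁ = 33/238 = 0.138655, p̂₂ = 194/864 = 0.224537.
Pooled p̂ = (33+194)/(238+864) = 227/1102 = 0.205989.
SE = √(0.163558 × 0.00535909) = 0.029606.
z = (0.138655 − 0.224537)/0.029606 = -0.085882/0.029606 = -2.901.
p-value = 2·P(Z > 2.901) ≈ 0.0037.

z = -2.901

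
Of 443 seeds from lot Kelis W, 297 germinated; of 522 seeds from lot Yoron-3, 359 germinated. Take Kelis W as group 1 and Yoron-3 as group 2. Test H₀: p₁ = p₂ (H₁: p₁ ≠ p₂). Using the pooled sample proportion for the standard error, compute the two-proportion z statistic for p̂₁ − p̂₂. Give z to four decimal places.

z = -0.5744

p̂₁ = 297/443 = 0.6704289, p̂₂ = 359/522 = 0.6877395.
Pooled p̂ = (297+359)/(443+522) = 656/965 = 0.6797927.
SE = √(p̂(1−p̂)(1/n₁+1/n₂)) = √(0.6797927·0.3202073·0.00417305) = √(0.000908366) = 0.0301391.
z = (0.6704289 − 0.6877395)/0.0301391 = -0.0173106/0.0301391 = -0.5744.
Two-sided p-value ≈ 2·Φ(−0.574) = 0.5657.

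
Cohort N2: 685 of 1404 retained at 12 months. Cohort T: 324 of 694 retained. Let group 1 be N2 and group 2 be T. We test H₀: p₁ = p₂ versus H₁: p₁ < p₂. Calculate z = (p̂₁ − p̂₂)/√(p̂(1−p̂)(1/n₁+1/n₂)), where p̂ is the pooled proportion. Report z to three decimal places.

z = 0.907

p̂₁ = 685/1404 = 0.48789, p̂₂ = 324/694 = 0.46686.
Pooled p̂ = (685+324)/(1404+694) = 1009/2098 = 0.48093.
SE = √(0.249636 × 0.00215317) = 0.02318.
z = (0.48789 − 0.46686)/0.02318 = 0.02103/0.02318 = 0.907.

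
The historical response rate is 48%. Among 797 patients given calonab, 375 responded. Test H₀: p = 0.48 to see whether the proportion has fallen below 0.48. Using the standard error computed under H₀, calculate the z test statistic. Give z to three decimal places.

p̂ = 375/797 ≈ 0.47051.
Standard error under H₀: √(0.48×0.52/797) = 0.01770.
z = (0.47051 − 0.48)/0.01770 = -0.00949/0.01770 = -0.536.
p-value = P(Z < -0.536) ≈ 0.2960.

z = -0.536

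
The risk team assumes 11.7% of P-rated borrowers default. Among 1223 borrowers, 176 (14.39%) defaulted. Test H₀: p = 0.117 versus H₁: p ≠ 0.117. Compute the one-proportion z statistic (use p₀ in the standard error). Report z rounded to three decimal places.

p̂ = 176/1223 ≈ 0.14391.
Under H₀, SE = √(0.117·0.883/1223) = √(8.44734e-05) = 0.00919.
z = (0.14391 − 0.117)/0.00919 = 0.02691/0.00919 = 2.928.
Two-sided p-value ≈ 2·Φ(−2.928) = 0.0034.

z = 2.928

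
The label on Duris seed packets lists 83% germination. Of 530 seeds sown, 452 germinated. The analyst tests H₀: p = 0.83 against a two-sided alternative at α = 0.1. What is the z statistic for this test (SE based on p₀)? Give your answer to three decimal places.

z = 1.399

p̂ = 452/530 = 0.85283.
SE = √(p₀(1−p₀)/n) = √(0.1411/530) = 0.01632.
z = (0.85283 − 0.83)/0.01632 = 0.02283/0.01632 = 1.399.
p-value = 2·P(Z > 1.399) ≈ 0.1617. With α = 0.1, fail to reject H₀.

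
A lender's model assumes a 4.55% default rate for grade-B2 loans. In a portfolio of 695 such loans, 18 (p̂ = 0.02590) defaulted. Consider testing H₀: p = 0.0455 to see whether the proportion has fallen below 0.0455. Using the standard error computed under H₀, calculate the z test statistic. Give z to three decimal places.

z = -2.480

p̂ = 18/695 = 0.025899.
SE = √(p₀(1−p₀)/n) = √(0.04343/695) = 0.007905.
z = (0.025899 − 0.0455)/0.007905 = -0.019601/0.007905 = -2.480.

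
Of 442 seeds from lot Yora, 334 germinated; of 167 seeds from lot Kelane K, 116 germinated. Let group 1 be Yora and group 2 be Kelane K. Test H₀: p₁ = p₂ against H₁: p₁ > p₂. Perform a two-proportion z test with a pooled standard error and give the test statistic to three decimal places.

p̂₁ = 334/442 = 0.75566, p̂₂ = 116/167 = 0.69461.
Pooled p̂ = (334+116)/(442+167) = 450/609 = 0.73892.
SE = √(p̂(1−p̂)(1/n₁+1/n₂)) = √(0.73892·0.26108·0.00825047) = √(0.00159167) = 0.03990.
z = (0.75566 − 0.69461)/0.03990 = 0.06105/0.03990 = 1.530.
p-value = P(Z > 1.530) ≈ 0.0630.

z = 1.530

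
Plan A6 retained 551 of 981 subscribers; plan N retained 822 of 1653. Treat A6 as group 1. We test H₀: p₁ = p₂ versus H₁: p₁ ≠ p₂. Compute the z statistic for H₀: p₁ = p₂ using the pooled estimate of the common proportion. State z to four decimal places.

p̂₁ = 551/981 ≈ 0.561672, p̂₂ = 822/1653 ≈ 0.497278.
Pooled p̂ = (551+822)/(981+1653) = 1373/2634 = 0.521260.
SE = √(0.249548 × 0.00162433) = 0.020133.
z = (0.561672 − 0.497278)/0.020133 = 0.064394/0.020133 = 3.1984.
p-value = 2·P(Z > 3.198) ≈ 0.0014.

z = 3.1984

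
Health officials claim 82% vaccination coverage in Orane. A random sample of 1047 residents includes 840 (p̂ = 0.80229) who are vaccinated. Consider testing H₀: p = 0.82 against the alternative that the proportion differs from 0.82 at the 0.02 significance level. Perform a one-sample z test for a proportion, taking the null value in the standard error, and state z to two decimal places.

z = -1.49

p̂ = 840/1047 ≈ 0.8023.
Under H₀, SE = √(0.82·0.18/1047) = √(0.000140974) = 0.0119.
z = (0.8023 − 0.82)/0.0119 = -0.0177/0.0119 = -1.49.
p-value = 2·P(Z > 1.491) ≈ 0.1359. With α = 0.02, fail to reject H₀.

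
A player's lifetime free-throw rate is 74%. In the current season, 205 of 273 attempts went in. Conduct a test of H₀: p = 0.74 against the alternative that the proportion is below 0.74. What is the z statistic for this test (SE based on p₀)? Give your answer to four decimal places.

p̂ = 205/273 = 0.750916.
Standard error under H₀: √(0.74×0.26/273) = 0.026547.
z = (0.750916 − 0.74)/0.026547 = 0.010916/0.026547 = 0.4112.
p-value = P(Z < 0.411) ≈ 0.6595.

z = 0.4112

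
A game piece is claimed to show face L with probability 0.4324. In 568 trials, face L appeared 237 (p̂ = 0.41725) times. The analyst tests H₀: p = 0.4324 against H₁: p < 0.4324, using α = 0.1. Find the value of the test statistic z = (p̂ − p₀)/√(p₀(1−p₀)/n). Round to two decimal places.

p̂ = 237/568 = 0.4173.
Standard error under H₀: √(0.4324×0.5676/568) = 0.0208.
z = (0.4173 − 0.4324)/0.0208 = -0.0151/0.0208 = -0.73.
p-value = P(Z < -0.729) ≈ 0.2331. With α = 0.1, fail to reject H₀.

z = -0.73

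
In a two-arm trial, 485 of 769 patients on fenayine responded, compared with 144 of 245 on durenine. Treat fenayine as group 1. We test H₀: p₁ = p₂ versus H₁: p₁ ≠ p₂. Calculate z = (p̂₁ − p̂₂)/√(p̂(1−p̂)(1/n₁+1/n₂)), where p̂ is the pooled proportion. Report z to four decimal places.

z = 1.2059

p̂₁ = 485/769 ≈ 0.630689, p̂₂ = 144/245 ≈ 0.587755.
Pooled p̂ = (485+144)/(769+245) = 629/1014 = 0.620316.
SE = √(p̂(1−p̂)(1/n₁+1/n₂)) = √(0.620316·0.379684·0.00538202) = √(0.0012676) = 0.035603.
z = (0.630689 − 0.587755)/0.035603 = 0.042934/0.035603 = 1.2059.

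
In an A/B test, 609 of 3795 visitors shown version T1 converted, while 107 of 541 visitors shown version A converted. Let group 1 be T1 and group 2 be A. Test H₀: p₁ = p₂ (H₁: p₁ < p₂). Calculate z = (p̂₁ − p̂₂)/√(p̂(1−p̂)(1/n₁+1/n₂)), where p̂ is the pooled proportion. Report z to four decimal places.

z = -2.1864

p̂₁ = 609/3795 = 0.1604743, p̂₂ = 107/541 = 0.1977819.
Pooled p̂ = (609+107)/(3795+541) = 716/4336 = 0.1651292.
SE = √(0.137862 × 0.00211193) = 0.0170632.
z = (0.1604743 − 0.1977819)/0.0170632 = -0.0373076/0.0170632 = -2.1864.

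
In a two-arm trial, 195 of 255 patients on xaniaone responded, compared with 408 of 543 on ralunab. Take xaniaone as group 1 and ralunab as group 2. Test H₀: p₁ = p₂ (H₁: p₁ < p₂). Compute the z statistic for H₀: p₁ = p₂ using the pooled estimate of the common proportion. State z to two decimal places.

p̂₁ = 195/255 = 0.7647, p̂₂ = 408/543 = 0.7514.
Pooled p̂ = (195+408)/(255+543) = 603/798 = 0.7556.
SE = √(p̂(1−p̂)(1/n₁+1/n₂)) = √(0.7556·0.2444·0.00576319) = √(0.00106417) = 0.0326.
z = (0.7647 − 0.7514)/0.0326 = 0.0133/0.0326 = 0.41.

z = 0.41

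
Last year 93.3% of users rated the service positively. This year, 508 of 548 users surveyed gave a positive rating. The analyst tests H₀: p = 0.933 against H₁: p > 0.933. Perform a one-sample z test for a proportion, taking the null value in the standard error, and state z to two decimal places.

p̂ = 508/548 = 0.9270.
Under H₀, SE = √(0.933·0.067/548) = √(0.000114071) = 0.0107.
z = (0.9270 − 0.933)/0.0107 = -0.0060/0.0107 = -0.56.
p-value = P(Z > -0.561) ≈ 0.7126.

z = -0.56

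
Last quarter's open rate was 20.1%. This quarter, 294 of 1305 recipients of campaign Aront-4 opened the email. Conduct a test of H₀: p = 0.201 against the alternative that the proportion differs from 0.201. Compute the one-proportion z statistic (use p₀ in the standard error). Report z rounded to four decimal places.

z = 2.1893

p̂ = 294/1305 ≈ 0.22528736.
Standard error under H₀: √(0.201×0.799/1305) = 0.01109344.
z = (0.22528736 − 0.201)/0.01109344 = 0.02428736/0.01109344 = 2.1893.
p-value = 2·P(Z > 2.189) ≈ 0.0286.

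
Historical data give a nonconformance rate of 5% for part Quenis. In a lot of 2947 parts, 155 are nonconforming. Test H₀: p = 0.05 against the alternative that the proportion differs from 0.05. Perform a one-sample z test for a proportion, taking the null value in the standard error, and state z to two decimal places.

z = 0.65

p̂ = 155/2947 ≈ 0.0526.
SE = √(p₀(1−p₀)/n) = √(0.0475/2947) = 0.0040.
z = (0.0526 − 0.05)/0.0040 = 0.0026/0.0040 = 0.65.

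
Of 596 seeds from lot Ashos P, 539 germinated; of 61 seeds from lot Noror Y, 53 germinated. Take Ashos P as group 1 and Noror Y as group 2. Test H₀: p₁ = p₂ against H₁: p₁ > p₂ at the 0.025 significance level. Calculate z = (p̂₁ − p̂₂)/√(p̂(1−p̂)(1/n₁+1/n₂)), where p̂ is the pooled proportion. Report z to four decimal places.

p̂₁ = 539/596 = 0.904362, p̂₂ = 53/61 = 0.868852.
Pooled p̂ = (539+53)/(596+61) = 592/657 = 0.901065.
SE = √(p̂(1−p̂)(1/n₁+1/n₂)) = √(0.901065·0.098935·0.0180713) = √(0.00161099) = 0.040137.
z = (0.904362 − 0.868852)/0.040137 = 0.035510/0.040137 = 0.8847.
p-value = P(Z > 0.885) ≈ 0.1882. With α = 0.025, fail to reject H₀.

z = 0.8847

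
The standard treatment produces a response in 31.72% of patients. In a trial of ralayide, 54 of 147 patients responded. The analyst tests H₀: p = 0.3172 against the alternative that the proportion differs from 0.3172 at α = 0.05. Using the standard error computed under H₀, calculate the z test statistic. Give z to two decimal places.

z = 1.31

p̂ = 54/147 ≈ 0.36735.
Under H₀, SE = √(0.3172·0.6828/147) = √(0.00147336) = 0.03838.
z = (0.36735 − 0.3172)/0.03838 = 0.05015/0.03838 = 1.31.
p-value = 2·P(Z > 1.306) ≈ 0.1914, so at α = 0.05 we fail to reject H₀.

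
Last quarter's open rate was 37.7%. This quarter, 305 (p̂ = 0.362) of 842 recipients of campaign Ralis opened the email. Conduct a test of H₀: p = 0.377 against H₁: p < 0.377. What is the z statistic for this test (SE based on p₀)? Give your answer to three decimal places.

z = -0.884

p̂ = 305/842 = 0.36223.
Under H₀, SE = √(0.377·0.623/842) = √(0.000278944) = 0.01670.
z = (0.36223 − 0.377)/0.01670 = -0.01477/0.01670 = -0.884.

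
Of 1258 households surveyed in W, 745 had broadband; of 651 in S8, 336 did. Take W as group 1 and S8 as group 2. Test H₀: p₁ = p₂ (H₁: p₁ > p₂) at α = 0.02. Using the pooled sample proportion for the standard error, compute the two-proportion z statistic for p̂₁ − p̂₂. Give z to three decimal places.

z = 3.180

p̂₁ = 745/1258 ≈ 0.592210, p̂₂ = 336/651 ≈ 0.516129.
Pooled p̂ = (745+336)/(1258+651) = 1081/1909 = 0.566265.
SE = √(0.245609 × 0.00233101) = 0.023927.
z = (0.592210 − 0.516129)/0.023927 = 0.076081/0.023927 = 3.180.
p-value = P(Z > 3.180) ≈ 0.0007; since p < α = 0.02, reject H₀.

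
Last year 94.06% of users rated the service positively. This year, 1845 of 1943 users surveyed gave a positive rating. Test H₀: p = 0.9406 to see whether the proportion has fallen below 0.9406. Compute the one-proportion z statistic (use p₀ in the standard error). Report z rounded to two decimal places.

p̂ = 1845/1943 ≈ 0.9496.
Standard error under H₀: √(0.9406×0.0594/1943) = 0.0054.
z = (0.9496 − 0.9406)/0.0054 = 0.0090/0.0054 = 1.67.
p-value = P(Z < 1.671) ≈ 0.9527.

z = 1.67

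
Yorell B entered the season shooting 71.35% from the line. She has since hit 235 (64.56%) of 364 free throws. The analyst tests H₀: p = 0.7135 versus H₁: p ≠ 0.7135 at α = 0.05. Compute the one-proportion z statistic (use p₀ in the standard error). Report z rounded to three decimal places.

p̂ = 235/364 ≈ 0.64560.
Under H₀, SE = √(0.7135·0.2865/364) = √(0.000561587) = 0.02370.
z = (0.64560 − 0.7135)/0.02370 = -0.06790/0.02370 = -2.865.
p-value = 2·P(Z > 2.865) ≈ 0.0042; since p < α = 0.05, reject H₀.

z = -2.865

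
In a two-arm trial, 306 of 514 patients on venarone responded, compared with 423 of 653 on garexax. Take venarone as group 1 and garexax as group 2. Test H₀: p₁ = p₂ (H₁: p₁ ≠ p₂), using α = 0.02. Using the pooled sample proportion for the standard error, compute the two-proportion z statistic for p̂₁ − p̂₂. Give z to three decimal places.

p̂₁ = 306/514 = 0.59533, p̂₂ = 423/653 = 0.64778.
Pooled p̂ = (306+423)/(514+653) = 729/1167 = 0.62468.
SE = √(p̂(1−p̂)(1/n₁+1/n₂)) = √(0.62468·0.37532·0.00347692) = √(0.000815182) = 0.02855.
z = (0.59533 − 0.64778)/0.02855 = -0.05245/0.02855 = -1.837.
Two-sided p-value ≈ 2·Φ(−1.837) = 0.0662. With α = 0.02, fail to reject H₀.

z = -1.837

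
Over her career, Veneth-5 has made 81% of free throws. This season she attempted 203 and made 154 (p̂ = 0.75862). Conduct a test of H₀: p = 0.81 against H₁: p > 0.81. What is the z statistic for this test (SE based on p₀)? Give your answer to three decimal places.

z = -1.866

p̂ = 154/203 = 0.75862.
Under H₀, SE = √(0.81·0.19/203) = √(0.000758128) = 0.02753.
z = (0.75862 − 0.81)/0.02753 = -0.05138/0.02753 = -1.866.
p-value = P(Z > -1.866) ≈ 0.9690.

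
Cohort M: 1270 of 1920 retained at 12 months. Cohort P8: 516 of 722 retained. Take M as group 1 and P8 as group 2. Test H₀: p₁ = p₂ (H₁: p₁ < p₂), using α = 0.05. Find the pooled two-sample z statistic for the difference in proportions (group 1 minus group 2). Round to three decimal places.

z = -2.605

p̂₁ = 1270/1920 ≈ 0.66146, p̂₂ = 516/722 ≈ 0.71468.
Pooled p̂ = (1270+516)/(1920+722) = 1786/2642 = 0.67600.
SE = √(0.219023 × 0.00190587) = 0.02043.
z = (0.66146 − 0.71468)/0.02043 = -0.05322/0.02043 = -2.605.
p-value = P(Z < -2.605) ≈ 0.0046; since p < α = 0.05, reject H₀.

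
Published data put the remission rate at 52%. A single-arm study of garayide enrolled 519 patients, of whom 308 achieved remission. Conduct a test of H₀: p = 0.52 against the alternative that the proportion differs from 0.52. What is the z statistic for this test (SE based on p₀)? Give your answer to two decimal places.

z = 3.35

p̂ = 308/519 = 0.5934.
Under H₀, SE = √(0.52·0.48/519) = √(0.000480925) = 0.0219.
z = (0.5934 − 0.52)/0.0219 = 0.0734/0.0219 = 3.35.
p-value = 2·P(Z > 3.349) ≈ 0.0008.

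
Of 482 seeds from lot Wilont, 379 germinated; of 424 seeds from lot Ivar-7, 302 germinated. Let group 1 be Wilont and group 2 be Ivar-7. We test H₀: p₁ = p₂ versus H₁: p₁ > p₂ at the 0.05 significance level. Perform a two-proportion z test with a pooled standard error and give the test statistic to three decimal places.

z = 2.574

p̂₁ = 379/482 ≈ 0.78631, p̂₂ = 302/424 ≈ 0.71226.
Pooled p̂ = (379+302)/(482+424) = 681/906 = 0.75166.
SE = √(p̂(1−p̂)(1/n₁+1/n₂)) = √(0.75166·0.24834·0.00443318) = √(0.000827539) = 0.02877.
z = (0.78631 − 0.71226)/0.02877 = 0.07405/0.02877 = 2.574.
p-value = P(Z > 2.574) ≈ 0.0050; since p < α = 0.05, reject H₀.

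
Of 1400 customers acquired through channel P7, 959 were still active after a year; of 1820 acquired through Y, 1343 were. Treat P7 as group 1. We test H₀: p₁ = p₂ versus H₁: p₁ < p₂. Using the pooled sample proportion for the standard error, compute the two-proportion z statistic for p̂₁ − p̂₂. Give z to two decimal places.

z = -3.30

p̂₁ = 959/1400 = 0.68500, p̂₂ = 1343/1820 = 0.73791.
Pooled p̂ = (959+1343)/(1400+1820) = 2302/3220 = 0.71491.
SE = √(p̂(1−p̂)(1/n₁+1/n₂)) = √(0.71491·0.28509·0.00126374) = √(0.000257568) = 0.01605.
z = (0.68500 − 0.73791)/0.01605 = -0.05291/0.01605 = -3.30.
p-value = P(Z < -3.297) ≈ 0.0005.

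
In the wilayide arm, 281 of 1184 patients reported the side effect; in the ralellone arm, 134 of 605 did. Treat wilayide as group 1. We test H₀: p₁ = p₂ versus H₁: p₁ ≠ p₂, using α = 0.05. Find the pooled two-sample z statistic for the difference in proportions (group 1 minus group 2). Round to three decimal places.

p̂₁ = 281/1184 ≈ 0.23733, p̂₂ = 134/605 ≈ 0.22149.
Pooled p̂ = (281+134)/(1184+605) = 415/1789 = 0.23197.
SE = √(p̂(1−p̂)(1/n₁+1/n₂)) = √(0.23197·0.76803·0.00249749) = √(0.000444956) = 0.02109.
z = (0.23733 − 0.22149)/0.02109 = 0.01584/0.02109 = 0.751.
p-value = 2·P(Z > 0.751) ≈ 0.4526. With α = 0.05, fail to reject H₀.

z = 0.751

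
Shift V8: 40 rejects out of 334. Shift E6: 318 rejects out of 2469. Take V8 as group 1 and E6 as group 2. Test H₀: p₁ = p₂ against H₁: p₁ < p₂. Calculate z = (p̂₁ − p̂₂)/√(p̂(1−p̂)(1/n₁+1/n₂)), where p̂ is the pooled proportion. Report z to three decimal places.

p̂₁ = 40/334 ≈ 0.119760, p̂₂ = 318/2469 ≈ 0.128797.
Pooled p̂ = (40+318)/(334+2469) = 358/2803 = 0.127720.
SE = √(p̂(1−p̂)(1/n₁+1/n₂)) = √(0.127720·0.872280·0.00339903) = √(0.000378679) = 0.019460.
z = (0.119760 − 0.128797)/0.019460 = -0.009037/0.019460 = -0.464.

z = -0.464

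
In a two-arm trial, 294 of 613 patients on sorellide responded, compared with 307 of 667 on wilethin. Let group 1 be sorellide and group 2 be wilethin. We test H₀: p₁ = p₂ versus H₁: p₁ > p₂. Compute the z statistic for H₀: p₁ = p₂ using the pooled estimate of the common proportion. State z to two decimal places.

z = 0.69

p̂₁ = 294/613 = 0.4796, p̂₂ = 307/667 = 0.4603.
Pooled p̂ = (294+307)/(613+667) = 601/1280 = 0.4695.
SE = √(0.249072 × 0.00313057) = 0.0279.
z = (0.4796 − 0.4603)/0.0279 = 0.0193/0.0279 = 0.69.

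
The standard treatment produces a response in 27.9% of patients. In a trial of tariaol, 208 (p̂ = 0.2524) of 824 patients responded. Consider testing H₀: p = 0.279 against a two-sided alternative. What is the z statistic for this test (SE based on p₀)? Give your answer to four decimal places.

p̂ = 208/824 = 0.2524272.
Under H₀, SE = √(0.279·0.721/824) = √(0.000244125) = 0.0156245.
z = (0.2524272 − 0.279)/0.0156245 = -0.0265728/0.0156245 = -1.7007.

z = -1.7007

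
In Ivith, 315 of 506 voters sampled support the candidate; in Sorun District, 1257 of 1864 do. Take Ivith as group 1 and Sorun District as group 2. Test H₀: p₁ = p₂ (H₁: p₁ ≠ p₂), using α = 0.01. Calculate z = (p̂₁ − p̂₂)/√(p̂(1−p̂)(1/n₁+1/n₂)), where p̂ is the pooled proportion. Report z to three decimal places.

z = -2.188

p̂₁ = 315/506 = 0.62253, p̂₂ = 1257/1864 = 0.67436.
Pooled p̂ = (315+1257)/(506+1864) = 1572/2370 = 0.66329.
SE = √(0.223336 × 0.00251277) = 0.02369.
z = (0.62253 − 0.67436)/0.02369 = -0.05183/0.02369 = -2.188.
Two-sided p-value ≈ 2·Φ(−2.188) = 0.0287. With α = 0.01, fail to reject H₀.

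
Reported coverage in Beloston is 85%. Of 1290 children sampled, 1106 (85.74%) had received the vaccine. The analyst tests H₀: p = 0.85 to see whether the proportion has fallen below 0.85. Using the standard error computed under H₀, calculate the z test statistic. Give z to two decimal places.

z = 0.74

p̂ = 1106/1290 = 0.85736.
Under H₀, SE = √(0.85·0.15/1290) = √(9.88372e-05) = 0.00994.
z = (0.85736 − 0.85)/0.00994 = 0.00736/0.00994 = 0.74.
p-value = P(Z < 0.741) ≈ 0.7706.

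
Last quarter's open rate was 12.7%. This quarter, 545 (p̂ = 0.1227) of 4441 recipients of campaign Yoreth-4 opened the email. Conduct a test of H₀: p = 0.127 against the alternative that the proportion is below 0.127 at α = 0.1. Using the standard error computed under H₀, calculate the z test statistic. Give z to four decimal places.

p̂ = 545/4441 = 0.1227201.
SE = √(p₀(1−p₀)/n) = √(0.11087/4441) = 0.0049965.
z = (0.1227201 − 0.127)/0.0049965 = -0.0042799/0.0049965 = -0.8566.
p-value = P(Z < -0.857) ≈ 0.1958, so at α = 0.1 we fail to reject H₀.

z = -0.8566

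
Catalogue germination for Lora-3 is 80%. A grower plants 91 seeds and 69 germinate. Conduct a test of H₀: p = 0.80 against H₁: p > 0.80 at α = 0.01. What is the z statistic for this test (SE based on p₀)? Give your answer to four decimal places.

z = -0.9959

p̂ = 69/91 ≈ 0.758242.
Under H₀, SE = √(0.8·0.2/91) = √(0.00175824) = 0.041931.
z = (0.758242 − 0.8)/0.041931 = -0.041758/0.041931 = -0.9959.
p-value = P(Z > -0.996) ≈ 0.8403; since p > α = 0.01, fail to reject H₀.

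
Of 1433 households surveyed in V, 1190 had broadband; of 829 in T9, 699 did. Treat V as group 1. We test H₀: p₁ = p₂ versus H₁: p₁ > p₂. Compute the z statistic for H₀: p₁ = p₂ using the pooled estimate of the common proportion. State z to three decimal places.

p̂₁ = 1190/1433 = 0.83043, p̂₂ = 699/829 = 0.84318.
Pooled p̂ = (1190+699)/(1433+829) = 1889/2262 = 0.83510.
SE = √(0.137707 × 0.00190411) = 0.01619.
z = (0.83043 − 0.84318)/0.01619 = -0.01275/0.01619 = -0.788.
p-value = P(Z > -0.788) ≈ 0.7846.

z = -0.788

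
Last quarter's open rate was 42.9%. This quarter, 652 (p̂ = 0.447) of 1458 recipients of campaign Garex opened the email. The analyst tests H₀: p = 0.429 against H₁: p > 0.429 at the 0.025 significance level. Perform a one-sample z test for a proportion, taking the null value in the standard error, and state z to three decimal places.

p̂ = 652/1458 ≈ 0.447188.
Under H₀, SE = √(0.429·0.571/1458) = √(0.00016801) = 0.012962.
z = (0.447188 − 0.429)/0.012962 = 0.018188/0.012962 = 1.403.
p-value = P(Z > 1.403) ≈ 0.0803, so at α = 0.025 we fail to reject H₀.

z = 1.403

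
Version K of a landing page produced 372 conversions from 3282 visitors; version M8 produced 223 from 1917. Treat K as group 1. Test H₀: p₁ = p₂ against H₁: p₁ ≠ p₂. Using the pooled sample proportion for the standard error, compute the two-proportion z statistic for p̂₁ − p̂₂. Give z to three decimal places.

p̂₁ = 372/3282 ≈ 0.11335, p̂₂ = 223/1917 ≈ 0.11633.
Pooled p̂ = (372+223)/(3282+1917) = 595/5199 = 0.11445.
SE = √(p̂(1−p̂)(1/n₁+1/n₂)) = √(0.11445·0.88555·0.000826341) = √(8.37475e-05) = 0.00915.
z = (0.11335 − 0.11633)/0.00915 = -0.00298/0.00915 = -0.326.
p-value = 2·P(Z > 0.326) ≈ 0.7445.

z = -0.326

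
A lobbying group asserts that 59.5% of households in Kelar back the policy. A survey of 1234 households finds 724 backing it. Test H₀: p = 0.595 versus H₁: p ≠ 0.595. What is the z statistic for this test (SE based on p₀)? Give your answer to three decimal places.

p̂ = 724/1234 = 0.58671.
Standard error under H₀: √(0.595×0.405/1234) = 0.01397.
z = (0.58671 − 0.595)/0.01397 = -0.00829/0.01397 = -0.593.

z = -0.593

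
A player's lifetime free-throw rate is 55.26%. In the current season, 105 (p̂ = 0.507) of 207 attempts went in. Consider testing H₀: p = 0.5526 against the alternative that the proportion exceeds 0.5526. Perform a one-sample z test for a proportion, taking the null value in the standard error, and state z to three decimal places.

z = -1.312

p̂ = 105/207 = 0.50725.
SE = √(p₀(1−p₀)/n) = √(0.24723/207) = 0.03456.
z = (0.50725 − 0.5526)/0.03456 = -0.04535/0.03456 = -1.312.
p-value = P(Z > -1.312) ≈ 0.9053.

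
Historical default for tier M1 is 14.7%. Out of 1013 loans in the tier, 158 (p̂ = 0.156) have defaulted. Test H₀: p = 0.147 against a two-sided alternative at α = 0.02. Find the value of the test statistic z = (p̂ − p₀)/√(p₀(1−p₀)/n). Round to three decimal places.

z = 0.806

p̂ = 158/1013 = 0.15597.
SE = √(p₀(1−p₀)/n) = √(0.12539/1013) = 0.01113.
z = (0.15597 − 0.147)/0.01113 = 0.00897/0.01113 = 0.806.
p-value = 2·P(Z > 0.806) ≈ 0.4200. With α = 0.02, fail to reject H₀.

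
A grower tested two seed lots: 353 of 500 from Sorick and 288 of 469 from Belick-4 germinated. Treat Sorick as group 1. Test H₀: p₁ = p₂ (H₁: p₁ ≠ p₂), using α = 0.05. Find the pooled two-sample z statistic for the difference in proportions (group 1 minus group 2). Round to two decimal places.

p̂₁ = 353/500 ≈ 0.7060, p̂₂ = 288/469 ≈ 0.6141.
Pooled p̂ = (353+288)/(500+469) = 641/969 = 0.6615.
SE = √(p̂(1−p̂)(1/n₁+1/n₂)) = √(0.6615·0.3385·0.0041322) = √(0.000925263) = 0.0304.
z = (0.7060 − 0.6141)/0.0304 = 0.0919/0.0304 = 3.02.
p-value = 2·P(Z > 3.022) ≈ 0.0025, so at α = 0.05 we reject H₀.

z = 3.02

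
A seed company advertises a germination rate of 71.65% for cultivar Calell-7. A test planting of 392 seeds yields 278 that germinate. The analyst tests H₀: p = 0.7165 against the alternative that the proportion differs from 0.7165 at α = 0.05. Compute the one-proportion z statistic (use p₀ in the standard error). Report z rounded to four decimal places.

z = -0.3214

p̂ = 278/392 = 0.709184.
Under H₀, SE = √(0.7165·0.2835/392) = √(0.000518183) = 0.022764.
z = (0.709184 − 0.7165)/0.022764 = -0.007316/0.022764 = -0.3214.
p-value = 2·P(Z > 0.321) ≈ 0.7479; since p > α = 0.05, fail to reject H₀.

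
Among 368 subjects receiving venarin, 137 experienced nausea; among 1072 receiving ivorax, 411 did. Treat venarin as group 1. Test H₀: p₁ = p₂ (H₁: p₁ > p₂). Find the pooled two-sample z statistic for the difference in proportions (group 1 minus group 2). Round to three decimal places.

z = -0.379

p̂₁ = 137/368 ≈ 0.37228, p̂₂ = 411/1072 ≈ 0.38340.
Pooled p̂ = (137+411)/(368+1072) = 548/1440 = 0.38056.
SE = √(0.235733 × 0.00365023) = 0.02933.
z = (0.37228 − 0.38340)/0.02933 = -0.01112/0.02933 = -0.379.
p-value = P(Z > -0.379) ≈ 0.6476.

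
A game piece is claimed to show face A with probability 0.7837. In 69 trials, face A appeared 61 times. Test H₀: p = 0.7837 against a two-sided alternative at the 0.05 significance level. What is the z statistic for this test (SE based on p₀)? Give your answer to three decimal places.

p̂ = 61/69 ≈ 0.88406.
Under H₀, SE = √(0.7837·0.2163/69) = √(0.00245673) = 0.04957.
z = (0.88406 − 0.7837)/0.04957 = 0.10036/0.04957 = 2.025.
p-value = 2·P(Z > 2.025) ≈ 0.0429, so at α = 0.05 we reject H₀.

z = 2.025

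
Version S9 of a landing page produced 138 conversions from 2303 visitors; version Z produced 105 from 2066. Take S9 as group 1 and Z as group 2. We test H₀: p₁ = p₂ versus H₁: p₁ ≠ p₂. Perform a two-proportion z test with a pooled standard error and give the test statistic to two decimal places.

p̂₁ = 138/2303 ≈ 0.05992, p̂₂ = 105/2066 ≈ 0.05082.
Pooled p̂ = (138+105)/(2303+2066) = 243/4369 = 0.05562.
SE = √(0.0525256 × 0.000918243) = 0.00694.
z = (0.05992 − 0.05082)/0.00694 = 0.00910/0.00694 = 1.31.
Two-sided p-value ≈ 2·Φ(−1.310) = 0.1901.

z = 1.31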